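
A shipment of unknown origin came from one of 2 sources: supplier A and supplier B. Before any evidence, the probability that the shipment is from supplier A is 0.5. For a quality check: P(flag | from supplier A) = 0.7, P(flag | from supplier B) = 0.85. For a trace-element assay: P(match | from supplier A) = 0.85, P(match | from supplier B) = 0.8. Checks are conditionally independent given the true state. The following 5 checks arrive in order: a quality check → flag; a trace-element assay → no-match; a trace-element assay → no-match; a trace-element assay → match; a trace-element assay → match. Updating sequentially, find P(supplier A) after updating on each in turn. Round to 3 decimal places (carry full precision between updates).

After a quality check='flag': P(supplier A) = 0.7·0.5000 / (0.7·0.5000 + 0.85·0.5000) ≈ 0.4516
After a trace-element assay='no-match': P(supplier A) = 0.15·0.4516 / (0.15·0.4516 + 0.2·0.5484) ≈ 0.3818
After a trace-element assay='no-match': P(supplier A) = 0.15·0.3818 / (0.15·0.3818 + 0.2·0.6182) ≈ 0.3166
After a trace-element assay='match': P(supplier A) = 0.85·0.3166 / (0.85·0.3166 + 0.8·0.6834) ≈ 0.3298
After a trace-element assay='match': P(supplier A) = 0.85·0.3298 / (0.85·0.3298 + 0.8·0.6702) ≈ 0.3434

0.343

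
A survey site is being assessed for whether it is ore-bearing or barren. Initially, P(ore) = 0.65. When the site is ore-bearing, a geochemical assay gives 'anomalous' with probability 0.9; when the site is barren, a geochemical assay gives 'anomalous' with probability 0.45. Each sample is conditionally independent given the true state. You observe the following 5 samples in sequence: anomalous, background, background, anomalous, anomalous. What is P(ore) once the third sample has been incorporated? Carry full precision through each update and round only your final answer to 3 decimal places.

0.109

Apply Bayes' rule sequentially, carrying P(ore) forward.
After 'anomalous': P(ore) = 0.9·0.6500 / (0.9·0.6500 + 0.45·0.3500) ≈ 0.7879
After 'background': P(ore) = 0.1·0.7879 / (0.1·0.7879 + 0.55·0.2121) ≈ 0.4031
After 'background': P(ore) = 0.1·0.4031 / (0.1·0.4031 + 0.55·0.5969) ≈ 0.1094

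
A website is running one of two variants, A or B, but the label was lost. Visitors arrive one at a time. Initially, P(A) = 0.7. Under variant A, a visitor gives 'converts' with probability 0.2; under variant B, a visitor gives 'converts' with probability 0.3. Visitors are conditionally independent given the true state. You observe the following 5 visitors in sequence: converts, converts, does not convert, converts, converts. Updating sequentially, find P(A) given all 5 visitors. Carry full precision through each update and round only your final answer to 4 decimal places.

After 'converts': P(A) = 0.2·0.7000 / (0.2·0.7000 + 0.3·0.3000) ≈ 0.6087
After 'converts': P(A) = 0.2·0.6087 / (0.2·0.6087 + 0.3·0.3913) ≈ 0.5091
After 'does not convert': P(A) = 0.8·0.5091 / (0.8·0.5091 + 0.7·0.4909) ≈ 0.5424
After 'converts': P(A) = 0.2·0.5424 / (0.2·0.5424 + 0.3·0.4576) ≈ 0.4414
After 'converts': P(A) = 0.2·0.4414 / (0.2·0.4414 + 0.3·0.5586) ≈ 0.3450

0.3450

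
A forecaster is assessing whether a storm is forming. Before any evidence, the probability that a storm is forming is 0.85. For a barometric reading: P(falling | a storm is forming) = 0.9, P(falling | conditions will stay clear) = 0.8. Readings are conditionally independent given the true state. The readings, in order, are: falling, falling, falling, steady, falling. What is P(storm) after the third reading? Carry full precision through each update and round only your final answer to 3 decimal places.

Apply Bayes' rule sequentially, carrying P(storm) forward.
After 'falling': P(storm) = 0.9·0.8500 / (0.9·0.8500 + 0.8·0.1500) ≈ 0.8644
After 'falling': P(storm) = 0.9·0.8644 / (0.9·0.8644 + 0.8·0.1356) ≈ 0.8776
After 'falling': P(storm) = 0.9·0.8776 / (0.9·0.8776 + 0.8·0.1224) ≈ 0.8897

0.890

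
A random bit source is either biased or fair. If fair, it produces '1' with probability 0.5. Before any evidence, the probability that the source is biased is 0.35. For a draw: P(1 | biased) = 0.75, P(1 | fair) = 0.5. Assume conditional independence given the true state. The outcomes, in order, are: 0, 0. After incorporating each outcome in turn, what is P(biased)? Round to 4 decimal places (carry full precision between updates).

0.1186

After '0': P(biased) = 0.25·0.3500 / (0.25·0.3500 + 0.5·0.6500) ≈ 0.2121
After '0': P(biased) = 0.25·0.2121 / (0.25·0.2121 + 0.5·0.7879) ≈ 0.1186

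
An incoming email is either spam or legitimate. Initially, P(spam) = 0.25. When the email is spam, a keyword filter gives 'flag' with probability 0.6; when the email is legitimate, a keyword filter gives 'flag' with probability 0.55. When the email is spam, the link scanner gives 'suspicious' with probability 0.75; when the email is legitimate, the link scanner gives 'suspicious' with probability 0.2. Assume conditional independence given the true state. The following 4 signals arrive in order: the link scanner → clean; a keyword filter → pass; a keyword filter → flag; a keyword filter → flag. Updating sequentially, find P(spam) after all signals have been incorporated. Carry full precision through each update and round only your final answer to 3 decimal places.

After the link scanner='clean': P(spam) = 0.25·0.2500 / (0.25·0.2500 + 0.8·0.7500) ≈ 0.0943
After a keyword filter='pass': P(spam) = 0.4·0.0943 / (0.4·0.0943 + 0.45·0.9057) ≈ 0.0847
After a keyword filter='flag': P(spam) = 0.6·0.0847 / (0.6·0.0847 + 0.55·0.9153) ≈ 0.0917
After a keyword filter='flag': P(spam) = 0.6·0.0917 / (0.6·0.0917 + 0.55·0.9083) ≈ 0.0993

0.099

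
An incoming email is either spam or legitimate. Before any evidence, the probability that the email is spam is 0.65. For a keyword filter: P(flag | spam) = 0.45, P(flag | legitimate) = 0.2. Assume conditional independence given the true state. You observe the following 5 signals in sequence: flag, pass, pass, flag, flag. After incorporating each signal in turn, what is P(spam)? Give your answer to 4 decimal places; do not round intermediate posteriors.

After 'flag': P(spam) = 0.45·0.6500 / (0.45·0.6500 + 0.2·0.3500) ≈ 0.8069
After 'pass': P(spam) = 0.55·0.8069 / (0.55·0.8069 + 0.8·0.1931) ≈ 0.7418
After 'pass': P(spam) = 0.55·0.7418 / (0.55·0.7418 + 0.8·0.2582) ≈ 0.6639
After 'flag': P(spam) = 0.45·0.6639 / (0.45·0.6639 + 0.2·0.3361) ≈ 0.8163
After 'flag': P(spam) = 0.45·0.8163 / (0.45·0.8163 + 0.2·0.1837) ≈ 0.9091

0.9091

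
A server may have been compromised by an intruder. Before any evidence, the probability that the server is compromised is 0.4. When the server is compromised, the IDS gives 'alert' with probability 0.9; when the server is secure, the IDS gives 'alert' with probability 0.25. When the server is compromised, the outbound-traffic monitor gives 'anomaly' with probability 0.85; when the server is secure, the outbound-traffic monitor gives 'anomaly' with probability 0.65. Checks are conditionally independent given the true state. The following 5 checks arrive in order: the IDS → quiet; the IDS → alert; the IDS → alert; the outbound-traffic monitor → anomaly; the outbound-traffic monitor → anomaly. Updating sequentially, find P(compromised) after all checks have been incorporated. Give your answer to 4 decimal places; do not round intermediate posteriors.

0.6633

After the IDS='quiet': P(compromised) = 0.1·0.4000 / (0.1·0.4000 + 0.75·0.6000) ≈ 0.0816
After the IDS='alert': P(compromised) = 0.9·0.0816 / (0.9·0.0816 + 0.25·0.9184) ≈ 0.2424
After the IDS='alert': P(compromised) = 0.9·0.2424 / (0.9·0.2424 + 0.25·0.7576) ≈ 0.5353
After the outbound-traffic monitor='anomaly': P(compromised) = 0.85·0.5353 / (0.85·0.5353 + 0.65·0.4647) ≈ 0.6010
After the outbound-traffic monitor='anomaly': P(compromised) = 0.85·0.6010 / (0.85·0.6010 + 0.65·0.3990) ≈ 0.6633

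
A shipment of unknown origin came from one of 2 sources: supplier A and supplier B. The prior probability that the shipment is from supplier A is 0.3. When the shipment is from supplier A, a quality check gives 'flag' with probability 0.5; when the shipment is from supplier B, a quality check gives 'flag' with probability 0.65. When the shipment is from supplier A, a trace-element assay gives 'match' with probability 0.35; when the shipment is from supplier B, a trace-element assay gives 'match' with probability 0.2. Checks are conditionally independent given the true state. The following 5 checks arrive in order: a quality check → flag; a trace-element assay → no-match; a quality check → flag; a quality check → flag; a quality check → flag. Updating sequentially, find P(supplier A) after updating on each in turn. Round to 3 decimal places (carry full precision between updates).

Each posterior becomes the prior for the next update.
After a quality check='flag': P(supplier A) = 0.5·0.3000 / (0.5·0.3000 + 0.65·0.7000) ≈ 0.2479
After a trace-element assay='no-match': P(supplier A) = 0.65·0.2479 / (0.65·0.2479 + 0.8·0.7521) ≈ 0.2113
After a quality check='flag': P(supplier A) = 0.5·0.2113 / (0.5·0.2113 + 0.65·0.7887) ≈ 0.1708
After a quality check='flag': P(supplier A) = 0.5·0.1708 / (0.5·0.1708 + 0.65·0.8292) ≈ 0.1368
After a quality check='flag': P(supplier A) = 0.5·0.1368 / (0.5·0.1368 + 0.65·0.8632) ≈ 0.1087

0.109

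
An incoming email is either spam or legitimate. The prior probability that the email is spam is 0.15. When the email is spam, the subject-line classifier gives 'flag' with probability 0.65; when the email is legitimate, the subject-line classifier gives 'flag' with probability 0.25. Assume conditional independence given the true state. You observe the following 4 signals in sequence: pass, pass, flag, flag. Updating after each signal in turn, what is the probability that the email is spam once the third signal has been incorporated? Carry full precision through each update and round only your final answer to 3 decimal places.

0.091

Apply Bayes' rule sequentially, carrying P(spam) forward.
After 'pass': P(spam) = 0.35·0.1500 / (0.35·0.1500 + 0.75·0.8500) ≈ 0.0761
After 'pass': P(spam) = 0.35·0.0761 / (0.35·0.0761 + 0.75·0.9239) ≈ 0.0370
After 'flag': P(spam) = 0.65·0.0370 / (0.65·0.0370 + 0.25·0.9630) ≈ 0.0908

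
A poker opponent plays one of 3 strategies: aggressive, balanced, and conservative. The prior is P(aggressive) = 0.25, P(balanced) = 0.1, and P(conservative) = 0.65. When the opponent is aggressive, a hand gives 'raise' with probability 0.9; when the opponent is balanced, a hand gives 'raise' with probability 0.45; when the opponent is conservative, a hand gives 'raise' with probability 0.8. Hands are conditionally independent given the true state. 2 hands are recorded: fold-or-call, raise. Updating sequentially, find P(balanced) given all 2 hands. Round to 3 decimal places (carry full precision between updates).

Each posterior becomes the prior for the next update.
After 'fold-or-call': normaliser = 0.1·0.2500 + 0.55·0.1000 + 0.2·0.6500; P(aggressive) ≈ 0.1190, P(balanced) ≈ 0.2619, P(conservative) ≈ 0.6190
After 'raise': normaliser = 0.9·0.1190 + 0.45·0.2619 + 0.8·0.6190; P(aggressive) ≈ 0.1488, P(balanced) ≈ 0.1636, P(conservative) ≈ 0.6876

0.164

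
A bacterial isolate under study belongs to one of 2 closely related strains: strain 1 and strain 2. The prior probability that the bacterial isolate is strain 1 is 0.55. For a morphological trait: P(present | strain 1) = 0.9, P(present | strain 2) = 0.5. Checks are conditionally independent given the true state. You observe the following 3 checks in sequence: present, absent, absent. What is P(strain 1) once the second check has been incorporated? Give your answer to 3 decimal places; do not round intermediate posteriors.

0.306

Apply Bayes' rule sequentially, carrying P(strain 1) forward.
After 'present': P(strain 1) = 0.9·0.5500 / (0.9·0.5500 + 0.5·0.4500) ≈ 0.6875
After 'absent': P(strain 1) = 0.1·0.6875 / (0.1·0.6875 + 0.5·0.3125) ≈ 0.3056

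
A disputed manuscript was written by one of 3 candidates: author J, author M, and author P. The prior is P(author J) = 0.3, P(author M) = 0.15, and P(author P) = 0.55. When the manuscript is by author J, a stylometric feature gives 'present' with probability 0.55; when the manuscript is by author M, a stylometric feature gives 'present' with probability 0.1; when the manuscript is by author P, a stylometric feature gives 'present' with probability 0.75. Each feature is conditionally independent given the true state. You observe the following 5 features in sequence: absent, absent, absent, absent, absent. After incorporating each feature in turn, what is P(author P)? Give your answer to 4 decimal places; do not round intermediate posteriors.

Apply Bayes' rule sequentially, carrying P(author P) forward.
After 'absent': normaliser = 0.45·0.3000 + 0.9·0.1500 + 0.25·0.5500; P(author J) ≈ 0.3313, P(author M) ≈ 0.3313, P(author P) ≈ 0.3374
After 'absent': normaliser = 0.45·0.3313 + 0.9·0.3313 + 0.25·0.3374; P(author J) ≈ 0.2804, P(author M) ≈ 0.5609, P(author P) ≈ 0.1587
After 'absent': normaliser = 0.45·0.2804 + 0.9·0.5609 + 0.25·0.1587; P(author J) ≈ 0.1882, P(author M) ≈ 0.7527, P(author P) ≈ 0.0592
After 'absent': normaliser = 0.45·0.1882 + 0.9·0.7527 + 0.25·0.0592; P(author J) ≈ 0.1090, P(author M) ≈ 0.8720, P(author P) ≈ 0.0190
After 'absent': normaliser = 0.45·0.1090 + 0.9·0.8720 + 0.25·0.0190; P(author J) ≈ 0.0585, P(author M) ≈ 0.9358, P(author P) ≈ 0.0057

0.0057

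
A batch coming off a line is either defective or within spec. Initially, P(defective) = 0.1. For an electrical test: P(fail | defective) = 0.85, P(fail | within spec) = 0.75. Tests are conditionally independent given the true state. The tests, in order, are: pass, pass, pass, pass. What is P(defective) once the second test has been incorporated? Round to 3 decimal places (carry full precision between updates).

After 'pass': P(defective) = 0.15·0.1000 / (0.15·0.1000 + 0.25·0.9000) ≈ 0.0625
After 'pass': P(defective) = 0.15·0.0625 / (0.15·0.0625 + 0.25·0.9375) ≈ 0.0385

0.038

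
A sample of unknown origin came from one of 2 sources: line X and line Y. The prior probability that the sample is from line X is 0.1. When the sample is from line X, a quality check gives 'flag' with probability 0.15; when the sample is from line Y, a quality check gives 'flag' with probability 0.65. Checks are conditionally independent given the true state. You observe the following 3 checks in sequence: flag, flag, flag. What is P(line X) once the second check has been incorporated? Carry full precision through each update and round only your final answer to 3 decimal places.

After 'flag': P(line X) = 0.15·0.1000 / (0.15·0.1000 + 0.65·0.9000) ≈ 0.0250
After 'flag': P(line X) = 0.15·0.0250 / (0.15·0.0250 + 0.65·0.9750) ≈ 0.0059

0.006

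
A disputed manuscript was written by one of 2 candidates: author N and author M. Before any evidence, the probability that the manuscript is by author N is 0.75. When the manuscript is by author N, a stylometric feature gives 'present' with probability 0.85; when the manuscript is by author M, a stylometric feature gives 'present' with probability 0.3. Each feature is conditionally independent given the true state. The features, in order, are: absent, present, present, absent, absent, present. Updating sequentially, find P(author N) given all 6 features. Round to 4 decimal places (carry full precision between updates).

0.4017

After 'absent': P(author N) = 0.15·0.7500 / (0.15·0.7500 + 0.7·0.2500) ≈ 0.3913
After 'present': P(author N) = 0.85·0.3913 / (0.85·0.3913 + 0.3·0.6087) ≈ 0.6456
After 'present': P(author N) = 0.85·0.6456 / (0.85·0.6456 + 0.3·0.3544) ≈ 0.8377
After 'absent': P(author N) = 0.15·0.8377 / (0.15·0.8377 + 0.7·0.1623) ≈ 0.5251
After 'absent': P(author N) = 0.15·0.5251 / (0.15·0.5251 + 0.7·0.4749) ≈ 0.1916
After 'present': P(author N) = 0.85·0.1916 / (0.85·0.1916 + 0.3·0.8084) ≈ 0.4017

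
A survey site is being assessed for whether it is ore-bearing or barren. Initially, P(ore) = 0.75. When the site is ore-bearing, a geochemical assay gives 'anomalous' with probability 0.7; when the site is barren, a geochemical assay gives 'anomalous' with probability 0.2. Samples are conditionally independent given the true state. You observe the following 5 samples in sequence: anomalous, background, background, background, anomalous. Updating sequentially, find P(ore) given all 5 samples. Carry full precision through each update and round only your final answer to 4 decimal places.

0.6596

After 'anomalous': P(ore) = 0.7·0.7500 / (0.7·0.7500 + 0.2·0.2500) ≈ 0.9130
After 'background': P(ore) = 0.3·0.9130 / (0.3·0.9130 + 0.8·0.0870) ≈ 0.7975
After 'background': P(ore) = 0.3·0.7975 / (0.3·0.7975 + 0.8·0.2025) ≈ 0.5962
After 'background': P(ore) = 0.3·0.5962 / (0.3·0.5962 + 0.8·0.4038) ≈ 0.3564
After 'anomalous': P(ore) = 0.7·0.3564 / (0.7·0.3564 + 0.2·0.6436) ≈ 0.6596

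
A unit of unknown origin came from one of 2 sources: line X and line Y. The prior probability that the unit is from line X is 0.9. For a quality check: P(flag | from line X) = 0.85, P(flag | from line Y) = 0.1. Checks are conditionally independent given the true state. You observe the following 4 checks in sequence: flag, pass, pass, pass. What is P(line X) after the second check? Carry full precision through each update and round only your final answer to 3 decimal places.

After 'flag': P(line X) = 0.85·0.9000 / (0.85·0.9000 + 0.1·0.1000) ≈ 0.9871
After 'pass': P(line X) = 0.15·0.9871 / (0.15·0.9871 + 0.9·0.0129) ≈ 0.9273

0.927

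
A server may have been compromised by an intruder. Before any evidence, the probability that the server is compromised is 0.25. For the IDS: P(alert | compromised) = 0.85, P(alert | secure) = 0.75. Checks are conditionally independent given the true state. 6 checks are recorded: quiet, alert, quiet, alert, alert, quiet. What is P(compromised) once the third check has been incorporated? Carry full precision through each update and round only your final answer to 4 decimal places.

0.1197

After 'quiet': P(compromised) = 0.15·0.2500 / (0.15·0.2500 + 0.25·0.7500) ≈ 0.1667
After 'alert': P(compromised) = 0.85·0.1667 / (0.85·0.1667 + 0.75·0.8333) ≈ 0.1848
After 'quiet': P(compromised) = 0.15·0.1848 / (0.15·0.1848 + 0.25·0.8152) ≈ 0.1197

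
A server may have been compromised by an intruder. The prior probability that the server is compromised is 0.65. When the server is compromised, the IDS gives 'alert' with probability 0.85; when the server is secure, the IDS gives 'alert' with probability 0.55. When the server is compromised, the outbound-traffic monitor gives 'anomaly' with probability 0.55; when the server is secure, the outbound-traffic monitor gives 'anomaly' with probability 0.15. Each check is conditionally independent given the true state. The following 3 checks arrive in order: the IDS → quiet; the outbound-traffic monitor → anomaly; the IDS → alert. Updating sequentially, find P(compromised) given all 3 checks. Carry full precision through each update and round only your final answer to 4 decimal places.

0.7782

Each posterior becomes the prior for the next update.
After the IDS='quiet': P(compromised) = 0.15·0.6500 / (0.15·0.6500 + 0.45·0.3500) ≈ 0.3824
After the outbound-traffic monitor='anomaly': P(compromised) = 0.55·0.3824 / (0.55·0.3824 + 0.15·0.6176) ≈ 0.6942
After the IDS='alert': P(compromised) = 0.85·0.6942 / (0.85·0.6942 + 0.55·0.3058) ≈ 0.7782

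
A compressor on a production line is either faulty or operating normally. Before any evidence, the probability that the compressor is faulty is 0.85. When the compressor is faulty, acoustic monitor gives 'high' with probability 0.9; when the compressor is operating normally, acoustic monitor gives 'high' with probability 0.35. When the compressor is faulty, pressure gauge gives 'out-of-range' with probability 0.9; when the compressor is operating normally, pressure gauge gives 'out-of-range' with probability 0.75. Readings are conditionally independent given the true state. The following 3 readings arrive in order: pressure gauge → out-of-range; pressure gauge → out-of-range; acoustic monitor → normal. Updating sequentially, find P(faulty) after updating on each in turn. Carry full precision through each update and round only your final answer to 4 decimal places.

0.5566

After pressure gauge='out-of-range': P(faulty) = 0.9·0.8500 / (0.9·0.8500 + 0.75·0.1500) ≈ 0.8718
After pressure gauge='out-of-range': P(faulty) = 0.9·0.8718 / (0.9·0.8718 + 0.75·0.1282) ≈ 0.8908
After acoustic monitor='normal': P(faulty) = 0.1·0.8908 / (0.1·0.8908 + 0.65·0.1092) ≈ 0.5566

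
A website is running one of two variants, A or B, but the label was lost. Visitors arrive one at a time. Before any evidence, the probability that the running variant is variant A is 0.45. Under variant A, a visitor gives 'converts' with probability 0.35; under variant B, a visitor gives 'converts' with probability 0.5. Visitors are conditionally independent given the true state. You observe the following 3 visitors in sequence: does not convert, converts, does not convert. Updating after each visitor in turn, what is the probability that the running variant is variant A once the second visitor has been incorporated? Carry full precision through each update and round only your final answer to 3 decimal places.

0.427

After 'does not convert': P(A) = 0.65·0.4500 / (0.65·0.4500 + 0.5·0.5500) ≈ 0.5154
After 'converts': P(A) = 0.35·0.5154 / (0.35·0.5154 + 0.5·0.4846) ≈ 0.4268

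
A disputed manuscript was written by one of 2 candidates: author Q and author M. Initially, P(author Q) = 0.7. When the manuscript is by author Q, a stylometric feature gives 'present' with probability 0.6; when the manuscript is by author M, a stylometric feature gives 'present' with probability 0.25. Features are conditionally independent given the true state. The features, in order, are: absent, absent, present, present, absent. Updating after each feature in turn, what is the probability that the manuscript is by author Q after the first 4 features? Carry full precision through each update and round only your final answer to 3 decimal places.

0.793

After 'absent': P(author Q) = 0.4·0.7000 / (0.4·0.7000 + 0.75·0.3000) ≈ 0.5545
After 'absent': P(author Q) = 0.4·0.5545 / (0.4·0.5545 + 0.75·0.4455) ≈ 0.3989
After 'present': P(author Q) = 0.6·0.3989 / (0.6·0.3989 + 0.25·0.6011) ≈ 0.6143
After 'present': P(author Q) = 0.6·0.6143 / (0.6·0.6143 + 0.25·0.3857) ≈ 0.7927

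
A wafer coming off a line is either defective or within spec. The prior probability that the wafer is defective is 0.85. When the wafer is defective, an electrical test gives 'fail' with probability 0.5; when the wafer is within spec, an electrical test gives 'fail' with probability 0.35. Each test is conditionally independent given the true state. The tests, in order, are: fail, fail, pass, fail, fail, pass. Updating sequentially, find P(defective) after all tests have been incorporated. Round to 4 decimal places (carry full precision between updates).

0.9332

Apply Bayes' rule sequentially, carrying P(defective) forward.
After 'fail': P(defective) = 0.5·0.8500 / (0.5·0.8500 + 0.35·0.1500) ≈ 0.8901
After 'fail': P(defective) = 0.5·0.8901 / (0.5·0.8901 + 0.35·0.1099) ≈ 0.9204
After 'pass': P(defective) = 0.5·0.9204 / (0.5·0.9204 + 0.65·0.0796) ≈ 0.8989
After 'fail': P(defective) = 0.5·0.8989 / (0.5·0.8989 + 0.35·0.1011) ≈ 0.9271
After 'fail': P(defective) = 0.5·0.9271 / (0.5·0.9271 + 0.35·0.0729) ≈ 0.9478
After 'pass': P(defective) = 0.5·0.9478 / (0.5·0.9478 + 0.65·0.0522) ≈ 0.9332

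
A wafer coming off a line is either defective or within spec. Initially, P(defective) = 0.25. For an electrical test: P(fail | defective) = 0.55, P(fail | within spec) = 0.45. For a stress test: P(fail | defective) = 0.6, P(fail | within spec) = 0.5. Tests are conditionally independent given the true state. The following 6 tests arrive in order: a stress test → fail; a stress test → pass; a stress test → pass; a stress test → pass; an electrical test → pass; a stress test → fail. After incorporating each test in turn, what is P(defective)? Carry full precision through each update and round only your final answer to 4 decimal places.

0.1674

Each posterior becomes the prior for the next update.
After a stress test='fail': P(defective) = 0.6·0.2500 / (0.6·0.2500 + 0.5·0.7500) ≈ 0.2857
After a stress test='pass': P(defective) = 0.4·0.2857 / (0.4·0.2857 + 0.5·0.7143) ≈ 0.2424
After a stress test='pass': P(defective) = 0.4·0.2424 / (0.4·0.2424 + 0.5·0.7576) ≈ 0.2038
After a stress test='pass': P(defective) = 0.4·0.2038 / (0.4·0.2038 + 0.5·0.7962) ≈ 0.1700
After an electrical test='pass': P(defective) = 0.45·0.1700 / (0.45·0.1700 + 0.55·0.8300) ≈ 0.1435
After a stress test='fail': P(defective) = 0.6·0.1435 / (0.6·0.1435 + 0.5·0.8565) ≈ 0.1674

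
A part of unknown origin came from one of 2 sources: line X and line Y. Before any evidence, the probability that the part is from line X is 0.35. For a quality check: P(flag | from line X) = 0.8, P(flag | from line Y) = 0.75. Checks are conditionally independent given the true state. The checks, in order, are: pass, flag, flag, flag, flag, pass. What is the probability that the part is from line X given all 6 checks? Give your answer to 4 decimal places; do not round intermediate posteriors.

0.3085

After 'pass': P(line X) = 0.2·0.3500 / (0.2·0.3500 + 0.25·0.6500) ≈ 0.3011
After 'flag': P(line X) = 0.8·0.3011 / (0.8·0.3011 + 0.75·0.6989) ≈ 0.3148
After 'flag': P(line X) = 0.8·0.3148 / (0.8·0.3148 + 0.75·0.6852) ≈ 0.3289
After 'flag': P(line X) = 0.8·0.3289 / (0.8·0.3289 + 0.75·0.6711) ≈ 0.3433
After 'flag': P(line X) = 0.8·0.3433 / (0.8·0.3433 + 0.75·0.6567) ≈ 0.3580
After 'pass': P(line X) = 0.2·0.3580 / (0.2·0.3580 + 0.25·0.6420) ≈ 0.3085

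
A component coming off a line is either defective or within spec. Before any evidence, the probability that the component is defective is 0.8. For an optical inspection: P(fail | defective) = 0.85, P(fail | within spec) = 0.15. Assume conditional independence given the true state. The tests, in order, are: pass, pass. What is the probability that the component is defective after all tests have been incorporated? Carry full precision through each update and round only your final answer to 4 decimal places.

0.1108

Each posterior becomes the prior for the next update.
After 'pass': P(defective) = 0.15·0.8000 / (0.15·0.8000 + 0.85·0.2000) ≈ 0.4138
After 'pass': P(defective) = 0.15·0.4138 / (0.15·0.4138 + 0.85·0.5862) ≈ 0.1108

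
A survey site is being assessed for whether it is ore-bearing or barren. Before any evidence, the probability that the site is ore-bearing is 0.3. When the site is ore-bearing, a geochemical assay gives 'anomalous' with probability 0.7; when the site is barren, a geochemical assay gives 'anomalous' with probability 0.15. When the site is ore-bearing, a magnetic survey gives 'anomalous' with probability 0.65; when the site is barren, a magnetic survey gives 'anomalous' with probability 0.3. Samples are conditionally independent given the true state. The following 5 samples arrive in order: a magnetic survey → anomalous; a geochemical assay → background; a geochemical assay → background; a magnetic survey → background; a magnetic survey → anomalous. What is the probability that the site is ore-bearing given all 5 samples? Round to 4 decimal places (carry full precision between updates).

After a magnetic survey='anomalous': P(ore) = 0.65·0.3000 / (0.65·0.3000 + 0.3·0.7000) ≈ 0.4815
After a geochemical assay='background': P(ore) = 0.3·0.4815 / (0.3·0.4815 + 0.85·0.5185) ≈ 0.2468
After a geochemical assay='background': P(ore) = 0.3·0.2468 / (0.3·0.2468 + 0.85·0.7532) ≈ 0.1037
After a magnetic survey='background': P(ore) = 0.35·0.1037 / (0.35·0.1037 + 0.7·0.8963) ≈ 0.0547
After a magnetic survey='anomalous': P(ore) = 0.65·0.0547 / (0.65·0.0547 + 0.3·0.9453) ≈ 0.1114

0.1114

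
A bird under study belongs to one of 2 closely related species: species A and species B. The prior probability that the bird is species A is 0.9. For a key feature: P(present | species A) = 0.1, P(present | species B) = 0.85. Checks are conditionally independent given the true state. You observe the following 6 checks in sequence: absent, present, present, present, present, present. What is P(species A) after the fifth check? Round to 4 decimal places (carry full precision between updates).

0.0102

After 'absent': P(species A) = 0.9·0.9000 / (0.9·0.9000 + 0.15·0.1000) ≈ 0.9818
After 'present': P(species A) = 0.1·0.9818 / (0.1·0.9818 + 0.85·0.0182) ≈ 0.8640
After 'present': P(species A) = 0.1·0.8640 / (0.1·0.8640 + 0.85·0.1360) ≈ 0.4277
After 'present': P(species A) = 0.1·0.4277 / (0.1·0.4277 + 0.85·0.5723) ≈ 0.0808
After 'present': P(species A) = 0.1·0.0808 / (0.1·0.0808 + 0.85·0.9192) ≈ 0.0102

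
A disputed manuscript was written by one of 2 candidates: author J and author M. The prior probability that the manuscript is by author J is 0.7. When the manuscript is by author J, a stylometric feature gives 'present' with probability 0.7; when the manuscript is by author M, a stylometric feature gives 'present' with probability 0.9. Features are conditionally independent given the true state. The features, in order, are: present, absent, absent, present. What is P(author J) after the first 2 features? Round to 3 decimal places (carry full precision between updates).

After 'present': P(author J) = 0.7·0.7000 / (0.7·0.7000 + 0.9·0.3000) ≈ 0.6447
After 'absent': P(author J) = 0.3·0.6447 / (0.3·0.6447 + 0.1·0.3553) ≈ 0.8448

0.845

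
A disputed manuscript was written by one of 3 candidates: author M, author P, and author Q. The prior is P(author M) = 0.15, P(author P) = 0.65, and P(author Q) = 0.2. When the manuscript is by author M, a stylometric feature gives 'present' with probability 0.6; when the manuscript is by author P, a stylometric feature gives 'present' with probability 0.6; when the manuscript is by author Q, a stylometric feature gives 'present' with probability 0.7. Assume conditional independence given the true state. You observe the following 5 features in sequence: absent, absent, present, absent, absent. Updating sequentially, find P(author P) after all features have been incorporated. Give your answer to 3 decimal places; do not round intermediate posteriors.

After 'absent': normaliser = 0.4·0.1500 + 0.4·0.6500 + 0.3·0.2000; P(author M) ≈ 0.1579, P(author P) ≈ 0.6842, P(author Q) ≈ 0.1579
After 'absent': normaliser = 0.4·0.1579 + 0.4·0.6842 + 0.3·0.1579; P(author M) ≈ 0.1644, P(author P) ≈ 0.7123, P(author Q) ≈ 0.1233
After 'present': normaliser = 0.6·0.1644 + 0.6·0.7123 + 0.7·0.1233; P(author M) ≈ 0.1611, P(author P) ≈ 0.6980, P(author Q) ≈ 0.1409
After 'absent': normaliser = 0.4·0.1611 + 0.4·0.6980 + 0.3·0.1409; P(author M) ≈ 0.1670, P(author P) ≈ 0.7235, P(author Q) ≈ 0.1096
After 'absent': normaliser = 0.4·0.1670 + 0.4·0.7235 + 0.3·0.1096; P(author M) ≈ 0.1717, P(author P) ≈ 0.7439, P(author Q) ≈ 0.0845

0.744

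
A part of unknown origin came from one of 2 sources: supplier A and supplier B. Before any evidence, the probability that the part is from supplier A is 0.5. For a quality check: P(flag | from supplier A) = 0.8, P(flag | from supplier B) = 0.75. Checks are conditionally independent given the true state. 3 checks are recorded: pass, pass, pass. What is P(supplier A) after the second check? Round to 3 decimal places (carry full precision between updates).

0.390

Apply Bayes' rule sequentially, carrying P(supplier A) forward.
After 'pass': P(supplier A) = 0.2·0.5000 / (0.2·0.5000 + 0.25·0.5000) ≈ 0.4444
After 'pass': P(supplier A) = 0.2·0.4444 / (0.2·0.4444 + 0.25·0.5556) ≈ 0.3902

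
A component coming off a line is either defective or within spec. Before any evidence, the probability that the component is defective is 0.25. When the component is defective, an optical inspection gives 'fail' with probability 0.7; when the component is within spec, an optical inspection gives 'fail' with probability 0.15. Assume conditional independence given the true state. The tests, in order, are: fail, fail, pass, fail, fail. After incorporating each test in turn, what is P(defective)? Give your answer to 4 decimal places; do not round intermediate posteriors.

0.9824

Each posterior becomes the prior for the next update.
After 'fail': P(defective) = 0.7·0.2500 / (0.7·0.2500 + 0.15·0.7500) ≈ 0.6087
After 'fail': P(defective) = 0.7·0.6087 / (0.7·0.6087 + 0.15·0.3913) ≈ 0.8789
After 'pass': P(defective) = 0.3·0.8789 / (0.3·0.8789 + 0.85·0.1211) ≈ 0.7193
After 'fail': P(defective) = 0.7·0.7193 / (0.7·0.7193 + 0.15·0.2807) ≈ 0.9228
After 'fail': P(defective) = 0.7·0.9228 / (0.7·0.9228 + 0.15·0.0772) ≈ 0.9824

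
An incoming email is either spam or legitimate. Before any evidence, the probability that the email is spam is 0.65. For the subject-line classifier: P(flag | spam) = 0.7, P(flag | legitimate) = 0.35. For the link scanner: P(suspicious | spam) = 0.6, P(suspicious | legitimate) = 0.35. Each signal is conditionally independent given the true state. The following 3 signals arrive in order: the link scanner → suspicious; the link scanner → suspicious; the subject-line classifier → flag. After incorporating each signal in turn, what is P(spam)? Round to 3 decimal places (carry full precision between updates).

After the link scanner='suspicious': P(spam) = 0.6·0.6500 / (0.6·0.6500 + 0.35·0.3500) ≈ 0.7610
After the link scanner='suspicious': P(spam) = 0.6·0.7610 / (0.6·0.7610 + 0.35·0.2390) ≈ 0.8451
After the subject-line classifier='flag': P(spam) = 0.7·0.8451 / (0.7·0.8451 + 0.35·0.1549) ≈ 0.9161

0.916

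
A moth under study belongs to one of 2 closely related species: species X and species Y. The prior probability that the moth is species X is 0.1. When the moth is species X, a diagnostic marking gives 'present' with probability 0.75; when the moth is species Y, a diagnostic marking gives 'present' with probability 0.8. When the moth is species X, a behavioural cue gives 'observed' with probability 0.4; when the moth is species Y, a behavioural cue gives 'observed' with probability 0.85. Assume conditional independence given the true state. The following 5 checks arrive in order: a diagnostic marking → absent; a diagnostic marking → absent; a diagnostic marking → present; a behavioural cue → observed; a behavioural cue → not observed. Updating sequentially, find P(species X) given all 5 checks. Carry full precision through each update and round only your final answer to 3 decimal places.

0.235

After a diagnostic marking='absent': P(species X) = 0.25·0.1000 / (0.25·0.1000 + 0.2·0.9000) ≈ 0.1220
After a diagnostic marking='absent': P(species X) = 0.25·0.1220 / (0.25·0.1220 + 0.2·0.8780) ≈ 0.1479
After a diagnostic marking='present': P(species X) = 0.75·0.1479 / (0.75·0.1479 + 0.8·0.8521) ≈ 0.1400
After a behavioural cue='observed': P(species X) = 0.4·0.1400 / (0.4·0.1400 + 0.85·0.8600) ≈ 0.0711
After a behavioural cue='not observed': P(species X) = 0.6·0.0711 / (0.6·0.0711 + 0.15·0.9289) ≈ 0.2345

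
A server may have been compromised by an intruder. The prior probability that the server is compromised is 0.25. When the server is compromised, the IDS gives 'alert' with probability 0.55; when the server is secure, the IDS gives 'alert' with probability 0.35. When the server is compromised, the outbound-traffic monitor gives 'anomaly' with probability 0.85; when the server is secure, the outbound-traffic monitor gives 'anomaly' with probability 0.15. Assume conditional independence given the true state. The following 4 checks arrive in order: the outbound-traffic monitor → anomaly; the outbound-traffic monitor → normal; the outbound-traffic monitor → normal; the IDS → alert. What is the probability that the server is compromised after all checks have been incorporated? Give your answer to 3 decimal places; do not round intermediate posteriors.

Apply Bayes' rule sequentially, carrying P(compromised) forward.
After the outbound-traffic monitor='anomaly': P(compromised) = 0.85·0.2500 / (0.85·0.2500 + 0.15·0.7500) ≈ 0.6538
After the outbound-traffic monitor='normal': P(compromised) = 0.15·0.6538 / (0.15·0.6538 + 0.85·0.3462) ≈ 0.2500
After the outbound-traffic monitor='normal': P(compromised) = 0.15·0.2500 / (0.15·0.2500 + 0.85·0.7500) ≈ 0.0556
After the IDS='alert': P(compromised) = 0.55·0.0556 / (0.55·0.0556 + 0.35·0.9444) ≈ 0.0846

0.085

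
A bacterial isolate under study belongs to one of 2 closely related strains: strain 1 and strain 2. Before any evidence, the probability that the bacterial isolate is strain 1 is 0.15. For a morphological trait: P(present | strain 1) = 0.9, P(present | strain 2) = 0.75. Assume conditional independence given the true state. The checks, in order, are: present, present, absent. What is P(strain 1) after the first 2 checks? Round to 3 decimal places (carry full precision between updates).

0.203

Apply Bayes' rule sequentially, carrying P(strain 1) forward.
After 'present': P(strain 1) = 0.9·0.1500 / (0.9·0.1500 + 0.75·0.8500) ≈ 0.1748
After 'present': P(strain 1) = 0.9·0.1748 / (0.9·0.1748 + 0.75·0.8252) ≈ 0.2026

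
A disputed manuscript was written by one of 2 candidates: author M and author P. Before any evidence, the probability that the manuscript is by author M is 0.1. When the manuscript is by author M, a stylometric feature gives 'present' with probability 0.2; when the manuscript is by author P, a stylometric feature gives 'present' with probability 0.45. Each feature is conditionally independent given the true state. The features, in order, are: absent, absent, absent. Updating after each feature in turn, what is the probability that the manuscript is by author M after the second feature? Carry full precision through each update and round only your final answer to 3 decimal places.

0.190

Apply Bayes' rule sequentially, carrying P(author M) forward.
After 'absent': P(author M) = 0.8·0.1000 / (0.8·0.1000 + 0.55·0.9000) ≈ 0.1391
After 'absent': P(author M) = 0.8·0.1391 / (0.8·0.1391 + 0.55·0.8609) ≈ 0.1903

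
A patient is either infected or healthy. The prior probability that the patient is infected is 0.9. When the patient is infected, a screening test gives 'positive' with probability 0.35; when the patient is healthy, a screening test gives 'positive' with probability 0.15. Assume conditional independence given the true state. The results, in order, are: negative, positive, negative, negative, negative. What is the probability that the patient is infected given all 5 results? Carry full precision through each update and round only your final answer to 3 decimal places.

Each posterior becomes the prior for the next update.
After 'negative': P(infected) = 0.65·0.9000 / (0.65·0.9000 + 0.85·0.1000) ≈ 0.8731
After 'positive': P(infected) = 0.35·0.8731 / (0.35·0.8731 + 0.15·0.1269) ≈ 0.9414
After 'negative': P(infected) = 0.65·0.9414 / (0.65·0.9414 + 0.85·0.0586) ≈ 0.9247
After 'negative': P(infected) = 0.65·0.9247 / (0.65·0.9247 + 0.85·0.0753) ≈ 0.9038
After 'negative': P(infected) = 0.65·0.9038 / (0.65·0.9038 + 0.85·0.0962) ≈ 0.8778

0.878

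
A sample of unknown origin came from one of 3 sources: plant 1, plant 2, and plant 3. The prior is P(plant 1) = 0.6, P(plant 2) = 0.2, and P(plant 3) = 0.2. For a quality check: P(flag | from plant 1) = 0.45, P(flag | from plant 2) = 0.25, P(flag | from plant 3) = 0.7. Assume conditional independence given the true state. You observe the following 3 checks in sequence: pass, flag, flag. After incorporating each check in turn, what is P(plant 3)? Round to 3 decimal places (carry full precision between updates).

0.278

Each posterior becomes the prior for the next update.
After 'pass': normaliser = 0.55·0.6000 + 0.75·0.2000 + 0.3·0.2000; P(plant 1) ≈ 0.6111, P(plant 2) ≈ 0.2778, P(plant 3) ≈ 0.1111
After 'flag': normaliser = 0.45·0.6111 + 0.25·0.2778 + 0.7·0.1111; P(plant 1) ≈ 0.6513, P(plant 2) ≈ 0.1645, P(plant 3) ≈ 0.1842
After 'flag': normaliser = 0.45·0.6513 + 0.25·0.1645 + 0.7·0.1842; P(plant 1) ≈ 0.6328, P(plant 2) ≈ 0.0888, P(plant 3) ≈ 0.2784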